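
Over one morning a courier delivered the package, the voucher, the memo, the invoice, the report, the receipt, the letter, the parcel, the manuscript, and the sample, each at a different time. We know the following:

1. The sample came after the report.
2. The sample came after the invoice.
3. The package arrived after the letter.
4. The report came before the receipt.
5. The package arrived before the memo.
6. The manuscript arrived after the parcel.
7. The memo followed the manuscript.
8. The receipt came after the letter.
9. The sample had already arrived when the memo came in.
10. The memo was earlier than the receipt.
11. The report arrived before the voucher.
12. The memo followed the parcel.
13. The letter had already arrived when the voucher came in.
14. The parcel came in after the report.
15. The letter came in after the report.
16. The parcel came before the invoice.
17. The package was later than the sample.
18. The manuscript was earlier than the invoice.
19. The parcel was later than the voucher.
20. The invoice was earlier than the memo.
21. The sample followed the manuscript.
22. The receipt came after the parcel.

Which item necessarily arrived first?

the report

The report has a chain of constraints placing it before every other item, so the report must be first.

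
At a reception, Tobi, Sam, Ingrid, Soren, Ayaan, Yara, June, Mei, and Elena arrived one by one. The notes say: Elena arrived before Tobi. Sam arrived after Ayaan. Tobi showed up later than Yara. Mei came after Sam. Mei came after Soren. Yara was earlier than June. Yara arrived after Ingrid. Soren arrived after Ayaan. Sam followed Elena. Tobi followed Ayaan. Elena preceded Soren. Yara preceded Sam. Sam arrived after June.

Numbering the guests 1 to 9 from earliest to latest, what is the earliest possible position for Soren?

Ayaan and Elena must both come before Soren — 2 forced predecessors.
Nothing else is forced ahead of Soren, so their earliest slot is position 2 + 1 = 3.

3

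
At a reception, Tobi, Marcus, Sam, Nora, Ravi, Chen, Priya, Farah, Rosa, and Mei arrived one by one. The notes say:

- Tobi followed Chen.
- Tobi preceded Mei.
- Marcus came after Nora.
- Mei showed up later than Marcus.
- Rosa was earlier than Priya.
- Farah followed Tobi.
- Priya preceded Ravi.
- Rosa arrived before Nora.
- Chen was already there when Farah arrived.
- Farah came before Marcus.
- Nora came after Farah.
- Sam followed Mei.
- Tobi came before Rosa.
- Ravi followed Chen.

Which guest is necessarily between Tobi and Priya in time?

Rosa

Tracing the constraints gives Tobi → Rosa → Priya, so Rosa sits after Tobi and before Priya.
No other guest is forced both after Tobi and before Priya.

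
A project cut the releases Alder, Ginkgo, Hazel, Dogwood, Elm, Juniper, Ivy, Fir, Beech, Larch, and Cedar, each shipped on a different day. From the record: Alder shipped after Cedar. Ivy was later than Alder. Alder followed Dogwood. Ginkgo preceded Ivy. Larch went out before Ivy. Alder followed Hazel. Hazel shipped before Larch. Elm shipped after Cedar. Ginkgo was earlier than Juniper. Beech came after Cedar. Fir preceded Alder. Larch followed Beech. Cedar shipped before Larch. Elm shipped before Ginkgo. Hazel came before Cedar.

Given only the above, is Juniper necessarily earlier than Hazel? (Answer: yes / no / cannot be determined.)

no

Tracing the constraints gives Hazel → Cedar → Elm → Ginkgo → Juniper, so Hazel must come before Juniper.
That means Juniper cannot be before Hazel.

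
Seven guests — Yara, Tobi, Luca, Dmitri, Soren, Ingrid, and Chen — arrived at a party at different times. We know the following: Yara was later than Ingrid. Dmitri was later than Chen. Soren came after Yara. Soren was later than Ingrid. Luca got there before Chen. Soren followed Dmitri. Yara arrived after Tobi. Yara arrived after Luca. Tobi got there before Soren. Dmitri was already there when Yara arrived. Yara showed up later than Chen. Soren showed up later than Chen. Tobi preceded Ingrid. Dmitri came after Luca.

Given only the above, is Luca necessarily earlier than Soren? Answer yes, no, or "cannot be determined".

yes

Chain the constraints: Luca → Dmitri → Soren. Each link is directly stated, so Luca comes before Soren.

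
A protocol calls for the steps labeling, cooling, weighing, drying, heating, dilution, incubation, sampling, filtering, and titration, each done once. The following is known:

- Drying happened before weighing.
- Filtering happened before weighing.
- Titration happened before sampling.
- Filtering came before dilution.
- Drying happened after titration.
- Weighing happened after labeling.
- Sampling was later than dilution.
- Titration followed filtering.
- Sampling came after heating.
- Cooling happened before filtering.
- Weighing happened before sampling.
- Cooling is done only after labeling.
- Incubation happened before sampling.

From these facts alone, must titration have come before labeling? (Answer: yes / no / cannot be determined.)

Tracing the constraints gives labeling → cooling → filtering → titration, so labeling must come before titration.
That means titration cannot be before labeling.

no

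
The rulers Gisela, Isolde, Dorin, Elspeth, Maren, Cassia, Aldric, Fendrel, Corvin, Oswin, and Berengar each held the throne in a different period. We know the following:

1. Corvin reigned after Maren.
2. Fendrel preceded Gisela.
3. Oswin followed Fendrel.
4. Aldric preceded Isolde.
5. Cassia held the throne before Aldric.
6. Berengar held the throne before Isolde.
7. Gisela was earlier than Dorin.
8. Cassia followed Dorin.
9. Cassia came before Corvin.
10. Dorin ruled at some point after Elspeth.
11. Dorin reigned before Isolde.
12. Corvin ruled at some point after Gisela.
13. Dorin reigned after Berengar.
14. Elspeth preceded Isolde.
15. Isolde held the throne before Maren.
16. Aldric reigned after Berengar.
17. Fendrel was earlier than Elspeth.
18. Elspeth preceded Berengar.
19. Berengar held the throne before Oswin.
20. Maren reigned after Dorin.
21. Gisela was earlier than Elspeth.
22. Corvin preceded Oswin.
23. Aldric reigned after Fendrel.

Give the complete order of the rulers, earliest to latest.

Fendrel, Gisela, Elspeth, Berengar, Dorin, Cassia, Aldric, Isolde, Maren, Corvin, Oswin

The constraints fix every adjacent pair, so only one ordering works:
Fendrel → Gisela → Elspeth → Berengar → Dorin → Cassia → Aldric → Isolde → Maren → Corvin → Oswin.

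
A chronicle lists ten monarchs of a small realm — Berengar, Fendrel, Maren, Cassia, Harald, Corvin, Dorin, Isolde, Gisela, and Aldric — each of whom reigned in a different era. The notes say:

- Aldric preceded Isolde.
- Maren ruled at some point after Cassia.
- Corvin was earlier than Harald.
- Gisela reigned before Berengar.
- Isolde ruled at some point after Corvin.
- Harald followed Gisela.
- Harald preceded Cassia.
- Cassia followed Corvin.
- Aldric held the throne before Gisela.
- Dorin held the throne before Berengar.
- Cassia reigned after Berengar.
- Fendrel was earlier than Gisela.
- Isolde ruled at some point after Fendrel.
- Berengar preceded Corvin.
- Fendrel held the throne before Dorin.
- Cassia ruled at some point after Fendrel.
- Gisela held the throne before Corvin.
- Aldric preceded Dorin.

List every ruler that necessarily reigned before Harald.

Directly stated before Harald: Corvin and Gisela.
Aldric reaches Harald via Aldric → Gisela → Harald.
Berengar reaches Harald via Berengar → Corvin → Harald.
Dorin reaches Harald via Dorin → Berengar → Corvin → Harald.
Likewise Fendrel reaches Harald by chaining the stated constraints.

Aldric, Berengar, Corvin, Dorin, Fendrel, Gisela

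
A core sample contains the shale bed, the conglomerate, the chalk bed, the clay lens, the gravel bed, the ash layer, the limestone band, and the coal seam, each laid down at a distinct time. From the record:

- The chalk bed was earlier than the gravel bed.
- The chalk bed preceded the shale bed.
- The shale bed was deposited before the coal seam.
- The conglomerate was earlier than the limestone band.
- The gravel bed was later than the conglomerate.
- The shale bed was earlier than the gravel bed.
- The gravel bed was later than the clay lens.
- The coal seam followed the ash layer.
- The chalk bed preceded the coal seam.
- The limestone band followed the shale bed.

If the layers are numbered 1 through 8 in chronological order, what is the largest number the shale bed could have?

The shale bed must come before the coal seam, the gravel bed, and the limestone band — 3 layers forced after it.
Everything else can be placed before the shale bed in some valid order, so the shale bed can sit as late as position 8 − 3 = 5.

5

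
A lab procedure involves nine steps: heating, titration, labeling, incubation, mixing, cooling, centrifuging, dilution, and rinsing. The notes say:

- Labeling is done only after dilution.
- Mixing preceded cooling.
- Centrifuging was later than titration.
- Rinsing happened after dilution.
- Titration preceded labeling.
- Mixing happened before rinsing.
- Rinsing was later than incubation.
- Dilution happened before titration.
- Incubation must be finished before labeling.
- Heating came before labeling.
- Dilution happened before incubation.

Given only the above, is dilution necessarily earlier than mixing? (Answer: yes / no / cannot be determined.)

No chain of stated constraints runs from dilution to mixing, and none runs from mixing to dilution either.
So the relative order of dilution and mixing is not fixed by the given facts.

cannot be determined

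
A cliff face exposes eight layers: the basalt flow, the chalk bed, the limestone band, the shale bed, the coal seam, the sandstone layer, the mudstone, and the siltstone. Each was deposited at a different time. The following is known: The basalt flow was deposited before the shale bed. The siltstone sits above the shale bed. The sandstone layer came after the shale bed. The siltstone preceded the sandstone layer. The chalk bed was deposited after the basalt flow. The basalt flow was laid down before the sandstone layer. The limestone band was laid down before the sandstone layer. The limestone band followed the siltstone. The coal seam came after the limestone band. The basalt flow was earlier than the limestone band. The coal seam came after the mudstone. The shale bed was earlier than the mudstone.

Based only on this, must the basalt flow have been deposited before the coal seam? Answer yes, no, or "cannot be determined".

yes

Chain the constraints: the basalt flow → the limestone band → the coal seam. Each link is directly stated, so the basalt flow comes before the coal seam.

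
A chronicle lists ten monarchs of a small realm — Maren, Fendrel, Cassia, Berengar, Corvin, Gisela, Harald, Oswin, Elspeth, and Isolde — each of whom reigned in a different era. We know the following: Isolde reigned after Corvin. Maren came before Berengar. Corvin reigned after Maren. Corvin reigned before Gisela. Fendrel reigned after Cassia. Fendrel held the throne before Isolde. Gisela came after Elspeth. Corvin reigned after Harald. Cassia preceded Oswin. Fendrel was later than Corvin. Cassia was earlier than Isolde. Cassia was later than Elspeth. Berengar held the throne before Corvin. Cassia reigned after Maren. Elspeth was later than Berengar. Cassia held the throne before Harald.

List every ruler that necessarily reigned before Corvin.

Berengar, Cassia, Elspeth, Harald, Maren

Directly stated before Corvin: Berengar, Harald, and Maren.
Cassia reaches Corvin via Cassia → Harald → Corvin.
Elspeth reaches Corvin via Elspeth → Cassia → Harald → Corvin.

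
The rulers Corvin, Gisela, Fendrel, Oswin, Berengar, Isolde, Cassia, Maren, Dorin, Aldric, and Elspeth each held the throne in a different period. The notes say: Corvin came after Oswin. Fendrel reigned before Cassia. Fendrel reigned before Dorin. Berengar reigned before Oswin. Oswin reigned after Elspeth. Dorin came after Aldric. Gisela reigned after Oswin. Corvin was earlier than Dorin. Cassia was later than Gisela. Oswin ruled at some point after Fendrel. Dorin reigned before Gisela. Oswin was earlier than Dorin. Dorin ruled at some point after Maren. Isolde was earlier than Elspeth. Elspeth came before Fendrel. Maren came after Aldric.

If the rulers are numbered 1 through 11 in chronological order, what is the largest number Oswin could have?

Oswin must come before Cassia, Corvin, Dorin, and Gisela — 4 rulers forced after them.
Everything else can be placed before Oswin in some valid order, so Oswin can sit as late as position 11 − 4 = 7.

7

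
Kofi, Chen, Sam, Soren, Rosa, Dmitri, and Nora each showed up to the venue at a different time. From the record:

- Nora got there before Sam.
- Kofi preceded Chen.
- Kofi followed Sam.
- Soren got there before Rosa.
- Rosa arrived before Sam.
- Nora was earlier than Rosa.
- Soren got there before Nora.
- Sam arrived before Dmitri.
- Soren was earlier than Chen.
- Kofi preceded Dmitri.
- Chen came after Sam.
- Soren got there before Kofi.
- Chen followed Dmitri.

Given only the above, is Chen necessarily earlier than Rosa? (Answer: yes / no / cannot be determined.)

no

Tracing the constraints gives Rosa → Sam → Chen, so Rosa must come before Chen.
That means Chen cannot be before Rosa.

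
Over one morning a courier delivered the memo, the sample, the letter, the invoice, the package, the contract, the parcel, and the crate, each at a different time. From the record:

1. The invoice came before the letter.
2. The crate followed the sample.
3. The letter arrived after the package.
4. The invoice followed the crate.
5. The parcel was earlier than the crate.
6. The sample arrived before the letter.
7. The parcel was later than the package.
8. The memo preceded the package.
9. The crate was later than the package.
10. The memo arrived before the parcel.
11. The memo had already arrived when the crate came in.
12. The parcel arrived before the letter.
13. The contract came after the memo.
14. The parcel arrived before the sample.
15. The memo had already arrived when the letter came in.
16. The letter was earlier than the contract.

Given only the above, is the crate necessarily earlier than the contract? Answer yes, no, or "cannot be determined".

yes

Chain the constraints: the crate → the invoice → the letter → the contract. Each link is directly stated, so the crate comes before the contract.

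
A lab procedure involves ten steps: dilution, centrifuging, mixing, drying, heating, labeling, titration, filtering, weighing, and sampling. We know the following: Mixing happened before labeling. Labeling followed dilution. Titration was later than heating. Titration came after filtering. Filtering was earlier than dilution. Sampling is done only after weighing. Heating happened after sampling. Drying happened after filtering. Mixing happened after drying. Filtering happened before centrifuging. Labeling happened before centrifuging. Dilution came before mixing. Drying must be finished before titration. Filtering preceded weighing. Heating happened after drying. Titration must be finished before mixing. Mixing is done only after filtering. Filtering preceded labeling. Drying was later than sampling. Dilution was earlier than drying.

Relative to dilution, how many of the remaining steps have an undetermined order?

Forced before dilution: filtering; forced after dilution: centrifuging, drying, heating, labeling, mixing, and titration.
That leaves sampling and weighing with no forced order relative to dilution — 2.

2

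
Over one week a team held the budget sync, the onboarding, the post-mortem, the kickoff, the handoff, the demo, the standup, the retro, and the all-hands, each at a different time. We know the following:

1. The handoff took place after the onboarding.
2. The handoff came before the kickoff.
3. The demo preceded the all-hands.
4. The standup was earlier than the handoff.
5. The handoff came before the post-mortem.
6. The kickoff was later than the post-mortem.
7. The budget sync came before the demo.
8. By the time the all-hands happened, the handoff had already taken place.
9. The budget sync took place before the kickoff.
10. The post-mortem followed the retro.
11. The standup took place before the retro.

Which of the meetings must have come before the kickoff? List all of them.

Directly stated before the kickoff: the budget sync, the handoff, and the post-mortem.
The onboarding reaches the kickoff via the onboarding → the handoff → the kickoff.
The retro reaches the kickoff via the retro → the post-mortem → the kickoff.
The standup reaches the kickoff via the standup → the handoff → the kickoff.

the budget sync, the handoff, the onboarding, the post-mortem, the retro, the standup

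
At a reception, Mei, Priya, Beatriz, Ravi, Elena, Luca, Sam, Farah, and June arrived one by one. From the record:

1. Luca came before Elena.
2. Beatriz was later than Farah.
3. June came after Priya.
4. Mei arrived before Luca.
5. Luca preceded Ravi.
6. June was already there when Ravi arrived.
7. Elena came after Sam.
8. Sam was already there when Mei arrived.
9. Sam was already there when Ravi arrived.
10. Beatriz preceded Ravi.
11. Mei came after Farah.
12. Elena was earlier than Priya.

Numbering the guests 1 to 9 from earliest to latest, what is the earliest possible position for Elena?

5

Farah, Luca, Mei, and Sam must all come before Elena — 4 forced predecessors.
Nothing else is forced ahead of Elena, so their earliest slot is position 4 + 1 = 5.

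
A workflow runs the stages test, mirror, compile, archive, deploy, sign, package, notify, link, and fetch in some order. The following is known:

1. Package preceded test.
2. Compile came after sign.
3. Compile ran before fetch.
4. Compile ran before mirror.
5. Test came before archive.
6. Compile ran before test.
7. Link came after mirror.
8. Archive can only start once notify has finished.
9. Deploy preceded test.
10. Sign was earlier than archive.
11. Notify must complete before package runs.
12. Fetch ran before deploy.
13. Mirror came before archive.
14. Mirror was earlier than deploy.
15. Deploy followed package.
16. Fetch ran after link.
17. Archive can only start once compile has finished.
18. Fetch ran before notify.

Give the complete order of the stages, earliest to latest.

sign, compile, mirror, link, fetch, notify, package, deploy, test, archive

The constraints fix every adjacent pair, so only one ordering works:
sign → compile → mirror → link → fetch → notify → package → deploy → test → archive.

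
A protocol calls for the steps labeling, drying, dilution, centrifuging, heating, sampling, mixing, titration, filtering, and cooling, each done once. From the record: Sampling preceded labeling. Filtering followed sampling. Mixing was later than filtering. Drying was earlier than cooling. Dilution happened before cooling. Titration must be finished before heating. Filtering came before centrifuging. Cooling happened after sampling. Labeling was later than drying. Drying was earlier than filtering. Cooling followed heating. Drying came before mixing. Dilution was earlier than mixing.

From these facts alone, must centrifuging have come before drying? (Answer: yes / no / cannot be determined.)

no

Tracing the constraints gives drying → filtering → centrifuging, so drying must come before centrifuging.
That means centrifuging cannot be before drying.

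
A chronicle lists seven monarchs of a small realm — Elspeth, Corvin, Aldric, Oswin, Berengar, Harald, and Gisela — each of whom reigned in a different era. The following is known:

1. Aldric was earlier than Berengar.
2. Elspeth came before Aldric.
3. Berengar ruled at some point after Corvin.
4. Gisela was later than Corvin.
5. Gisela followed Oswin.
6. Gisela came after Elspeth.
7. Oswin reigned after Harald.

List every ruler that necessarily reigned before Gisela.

Directly stated before Gisela: Corvin, Elspeth, and Oswin.
Harald reaches Gisela via Harald → Oswin → Gisela.
No chain forces Berengar (or any of the others) ahead of Gisela.

Corvin, Elspeth, Harald, Oswin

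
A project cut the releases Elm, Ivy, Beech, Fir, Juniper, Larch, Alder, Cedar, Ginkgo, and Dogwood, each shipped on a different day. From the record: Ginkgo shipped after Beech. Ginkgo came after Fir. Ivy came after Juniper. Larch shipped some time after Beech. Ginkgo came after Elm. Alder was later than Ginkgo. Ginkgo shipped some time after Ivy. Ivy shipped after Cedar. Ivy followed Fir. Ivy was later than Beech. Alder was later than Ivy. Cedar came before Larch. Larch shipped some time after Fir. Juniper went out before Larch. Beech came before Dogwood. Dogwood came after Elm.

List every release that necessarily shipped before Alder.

Beech, Cedar, Elm, Fir, Ginkgo, Ivy, Juniper

Directly stated before Alder: Ginkgo and Ivy.
Beech reaches Alder via Beech → Ginkgo → Alder.
Cedar reaches Alder via Cedar → Ivy → Alder.
Elm reaches Alder via Elm → Ginkgo → Alder.
Likewise Fir and Juniper each reach Alder by chaining the stated constraints.
No chain forces Dogwood (or any of the others) ahead of Alder.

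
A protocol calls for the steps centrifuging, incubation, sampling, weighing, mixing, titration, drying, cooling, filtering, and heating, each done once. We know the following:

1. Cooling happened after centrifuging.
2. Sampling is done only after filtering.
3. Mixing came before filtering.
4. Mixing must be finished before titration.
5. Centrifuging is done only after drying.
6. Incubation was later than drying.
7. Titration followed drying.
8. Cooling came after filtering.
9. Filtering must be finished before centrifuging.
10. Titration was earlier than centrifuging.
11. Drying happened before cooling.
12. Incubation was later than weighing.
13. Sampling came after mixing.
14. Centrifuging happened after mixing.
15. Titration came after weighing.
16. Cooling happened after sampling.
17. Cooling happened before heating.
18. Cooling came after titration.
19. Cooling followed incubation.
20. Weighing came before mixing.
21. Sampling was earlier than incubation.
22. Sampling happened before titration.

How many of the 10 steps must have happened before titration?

Directly stated before titration: drying, mixing, sampling, and weighing.
Filtering reaches titration via filtering → sampling → titration.
That's drying, filtering, mixing, sampling, and weighing — 5 in all.

5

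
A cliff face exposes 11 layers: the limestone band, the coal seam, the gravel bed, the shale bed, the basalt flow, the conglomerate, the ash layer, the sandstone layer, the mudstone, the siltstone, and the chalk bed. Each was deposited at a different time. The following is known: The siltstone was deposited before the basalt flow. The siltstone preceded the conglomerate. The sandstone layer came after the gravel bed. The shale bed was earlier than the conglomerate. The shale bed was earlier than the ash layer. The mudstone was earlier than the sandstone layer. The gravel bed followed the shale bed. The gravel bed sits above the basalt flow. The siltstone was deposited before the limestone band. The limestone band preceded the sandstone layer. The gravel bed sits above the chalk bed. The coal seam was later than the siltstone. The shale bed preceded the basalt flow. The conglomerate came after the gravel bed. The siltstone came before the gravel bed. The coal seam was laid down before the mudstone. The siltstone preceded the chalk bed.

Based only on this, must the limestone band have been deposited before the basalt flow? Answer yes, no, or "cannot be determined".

cannot be determined

No chain of stated constraints runs from the limestone band to the basalt flow, and none runs from the basalt flow to the limestone band either.
So the relative order of the limestone band and the basalt flow is not fixed by the given facts.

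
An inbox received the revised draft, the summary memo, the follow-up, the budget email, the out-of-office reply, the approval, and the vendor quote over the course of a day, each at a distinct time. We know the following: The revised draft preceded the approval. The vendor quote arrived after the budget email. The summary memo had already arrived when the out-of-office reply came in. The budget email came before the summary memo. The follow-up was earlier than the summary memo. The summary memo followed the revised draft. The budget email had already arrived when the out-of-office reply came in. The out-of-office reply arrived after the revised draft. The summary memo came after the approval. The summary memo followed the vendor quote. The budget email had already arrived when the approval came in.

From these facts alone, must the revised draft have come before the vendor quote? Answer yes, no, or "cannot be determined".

No chain of stated constraints runs from the revised draft to the vendor quote, and none runs from the vendor quote to the revised draft either.
So the relative order of the revised draft and the vendor quote is not fixed by the given facts.

cannot be determined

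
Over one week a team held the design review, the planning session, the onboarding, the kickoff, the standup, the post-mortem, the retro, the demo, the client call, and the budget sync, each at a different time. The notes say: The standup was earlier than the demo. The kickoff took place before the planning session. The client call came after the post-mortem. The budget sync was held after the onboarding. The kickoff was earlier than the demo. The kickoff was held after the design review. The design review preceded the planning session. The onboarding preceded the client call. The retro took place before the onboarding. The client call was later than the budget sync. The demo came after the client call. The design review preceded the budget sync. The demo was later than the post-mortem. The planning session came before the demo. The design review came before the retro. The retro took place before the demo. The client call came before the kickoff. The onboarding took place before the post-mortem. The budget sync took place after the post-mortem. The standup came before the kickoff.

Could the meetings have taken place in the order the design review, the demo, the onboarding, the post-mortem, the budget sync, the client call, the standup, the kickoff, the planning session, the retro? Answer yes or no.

no

The constraints require the post-mortem before the demo, but in the proposed sequence the demo appears ahead of the post-mortem. That one violation is enough.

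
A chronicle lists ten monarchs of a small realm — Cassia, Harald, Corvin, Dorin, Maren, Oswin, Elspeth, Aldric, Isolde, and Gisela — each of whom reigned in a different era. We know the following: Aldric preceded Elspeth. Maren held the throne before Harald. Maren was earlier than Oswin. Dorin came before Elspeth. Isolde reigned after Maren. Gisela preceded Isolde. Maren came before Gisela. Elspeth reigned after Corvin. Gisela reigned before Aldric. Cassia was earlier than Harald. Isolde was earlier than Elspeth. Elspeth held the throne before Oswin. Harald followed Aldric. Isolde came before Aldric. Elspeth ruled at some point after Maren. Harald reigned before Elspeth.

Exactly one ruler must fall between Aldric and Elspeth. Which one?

Tracing the constraints gives Aldric → Harald → Elspeth, so Harald sits after Aldric and before Elspeth.
No other ruler is forced both after Aldric and before Elspeth.

Harald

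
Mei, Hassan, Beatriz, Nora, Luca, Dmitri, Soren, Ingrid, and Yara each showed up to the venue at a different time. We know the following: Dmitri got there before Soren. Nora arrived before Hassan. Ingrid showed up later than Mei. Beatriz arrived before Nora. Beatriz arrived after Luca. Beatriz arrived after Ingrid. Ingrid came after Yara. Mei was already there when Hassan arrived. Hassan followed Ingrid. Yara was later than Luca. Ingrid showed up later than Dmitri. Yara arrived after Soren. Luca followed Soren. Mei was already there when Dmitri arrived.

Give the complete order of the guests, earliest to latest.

Mei, Dmitri, Soren, Luca, Yara, Ingrid, Beatriz, Nora, Hassan

The constraints fix every adjacent pair, so only one ordering works:
Mei → Dmitri → Soren → Luca → Yara → Ingrid → Beatriz → Nora → Hassan.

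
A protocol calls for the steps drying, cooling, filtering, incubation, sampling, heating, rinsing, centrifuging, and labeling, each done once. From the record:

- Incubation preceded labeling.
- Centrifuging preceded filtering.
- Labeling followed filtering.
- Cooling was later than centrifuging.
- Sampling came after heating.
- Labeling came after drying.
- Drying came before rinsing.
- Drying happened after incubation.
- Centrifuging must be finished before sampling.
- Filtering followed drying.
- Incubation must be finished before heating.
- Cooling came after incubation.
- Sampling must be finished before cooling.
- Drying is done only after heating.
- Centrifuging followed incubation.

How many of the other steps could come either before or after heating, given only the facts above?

Forced before heating: incubation; forced after heating: cooling, drying, filtering, labeling, rinsing, and sampling.
That leaves centrifuging with no forced order relative to heating — 1.

1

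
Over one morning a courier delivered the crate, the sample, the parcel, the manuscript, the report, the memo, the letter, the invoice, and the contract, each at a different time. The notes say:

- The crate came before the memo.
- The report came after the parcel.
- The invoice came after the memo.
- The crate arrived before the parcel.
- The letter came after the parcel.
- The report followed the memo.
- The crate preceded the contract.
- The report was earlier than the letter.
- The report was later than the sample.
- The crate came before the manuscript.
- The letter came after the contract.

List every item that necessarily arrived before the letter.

Directly stated before the letter: the contract, the parcel, and the report.
The crate reaches the letter via the crate → the parcel → the letter.
The memo reaches the letter via the memo → the report → the letter.
The sample reaches the letter via the sample → the report → the letter.

the contract, the crate, the memo, the parcel, the report, the sample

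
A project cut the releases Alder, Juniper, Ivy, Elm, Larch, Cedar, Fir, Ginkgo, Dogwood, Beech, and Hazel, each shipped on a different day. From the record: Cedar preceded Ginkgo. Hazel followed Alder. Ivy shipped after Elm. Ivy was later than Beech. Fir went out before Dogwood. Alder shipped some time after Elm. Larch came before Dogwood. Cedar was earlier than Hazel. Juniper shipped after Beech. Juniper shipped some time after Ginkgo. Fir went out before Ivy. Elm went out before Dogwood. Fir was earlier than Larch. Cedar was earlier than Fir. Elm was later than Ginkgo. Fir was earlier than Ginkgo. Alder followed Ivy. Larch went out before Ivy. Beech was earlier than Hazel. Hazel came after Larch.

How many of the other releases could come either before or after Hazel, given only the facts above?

2

Forced before Hazel: Alder, Beech, Cedar, Elm, Fir, Ginkgo, Ivy, and Larch.
That leaves Dogwood and Juniper with no forced order relative to Hazel — 2.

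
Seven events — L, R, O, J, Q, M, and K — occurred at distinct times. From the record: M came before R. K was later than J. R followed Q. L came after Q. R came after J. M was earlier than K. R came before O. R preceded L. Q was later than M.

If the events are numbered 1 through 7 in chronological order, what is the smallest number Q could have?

M must come before Q — 1 forced predecessor.
Nothing else is forced ahead of Q, so its earliest slot is position 1 + 1 = 2.

2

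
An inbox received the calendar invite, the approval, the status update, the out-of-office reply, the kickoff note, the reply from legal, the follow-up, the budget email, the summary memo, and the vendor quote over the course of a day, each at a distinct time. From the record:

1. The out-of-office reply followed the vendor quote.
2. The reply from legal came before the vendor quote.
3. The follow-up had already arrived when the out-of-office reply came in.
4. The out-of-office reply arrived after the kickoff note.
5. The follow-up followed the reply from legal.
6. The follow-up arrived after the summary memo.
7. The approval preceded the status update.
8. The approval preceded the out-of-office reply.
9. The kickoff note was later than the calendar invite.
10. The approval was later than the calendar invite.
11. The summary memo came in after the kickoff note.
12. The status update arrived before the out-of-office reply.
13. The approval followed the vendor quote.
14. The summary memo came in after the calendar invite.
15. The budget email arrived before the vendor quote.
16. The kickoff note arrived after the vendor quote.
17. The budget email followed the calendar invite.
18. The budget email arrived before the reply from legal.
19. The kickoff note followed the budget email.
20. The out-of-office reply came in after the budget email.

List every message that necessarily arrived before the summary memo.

the budget email, the calendar invite, the kickoff note, the reply from legal, the vendor quote

Directly stated before the summary memo: the calendar invite and the kickoff note.
The budget email reaches the summary memo via the budget email → the kickoff note → the summary memo.
The reply from legal reaches the summary memo via the reply from legal → the vendor quote → the kickoff note → the summary memo.
The vendor quote reaches the summary memo via the vendor quote → the kickoff note → the summary memo.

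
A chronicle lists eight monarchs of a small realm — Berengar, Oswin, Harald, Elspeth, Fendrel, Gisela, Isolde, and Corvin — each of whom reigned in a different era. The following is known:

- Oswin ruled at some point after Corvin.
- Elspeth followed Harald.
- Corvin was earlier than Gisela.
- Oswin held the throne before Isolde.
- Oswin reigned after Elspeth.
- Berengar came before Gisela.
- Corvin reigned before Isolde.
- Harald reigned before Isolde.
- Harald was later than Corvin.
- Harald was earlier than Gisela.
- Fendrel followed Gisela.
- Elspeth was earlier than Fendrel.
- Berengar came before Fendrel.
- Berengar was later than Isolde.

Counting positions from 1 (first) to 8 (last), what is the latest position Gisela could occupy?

7

Gisela must come before Fendrel — 1 ruler forced after them.
Everything else can be placed before Gisela in some valid order, so Gisela can sit as late as position 8 − 1 = 7.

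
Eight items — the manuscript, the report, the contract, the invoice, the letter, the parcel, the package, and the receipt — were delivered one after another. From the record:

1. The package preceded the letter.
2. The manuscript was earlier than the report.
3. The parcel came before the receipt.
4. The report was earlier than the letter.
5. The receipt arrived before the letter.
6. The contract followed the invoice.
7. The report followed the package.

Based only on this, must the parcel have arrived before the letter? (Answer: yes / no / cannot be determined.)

Chain the constraints: the parcel → the receipt → the letter. Each link is directly stated, so the parcel comes before the letter.

yes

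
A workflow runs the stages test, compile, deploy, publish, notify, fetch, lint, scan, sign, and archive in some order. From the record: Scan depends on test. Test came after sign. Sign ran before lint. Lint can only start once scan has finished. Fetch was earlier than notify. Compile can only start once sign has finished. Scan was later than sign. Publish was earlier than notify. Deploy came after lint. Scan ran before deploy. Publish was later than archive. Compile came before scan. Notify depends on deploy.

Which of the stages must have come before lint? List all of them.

compile, scan, sign, test

Directly stated before lint: scan and sign.
Compile reaches lint via compile → scan → lint.
Test reaches lint via test → scan → lint.
No chain forces publish (or any of the others) ahead of lint.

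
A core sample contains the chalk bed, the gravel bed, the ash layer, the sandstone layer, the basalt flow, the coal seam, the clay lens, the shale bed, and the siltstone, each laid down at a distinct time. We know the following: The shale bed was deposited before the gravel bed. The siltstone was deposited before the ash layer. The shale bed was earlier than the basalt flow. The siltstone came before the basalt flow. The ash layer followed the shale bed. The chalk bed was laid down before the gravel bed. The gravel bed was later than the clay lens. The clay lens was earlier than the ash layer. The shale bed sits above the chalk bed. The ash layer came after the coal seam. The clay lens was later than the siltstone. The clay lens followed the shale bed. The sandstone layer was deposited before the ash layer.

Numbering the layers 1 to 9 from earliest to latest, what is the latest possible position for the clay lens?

7

The clay lens must come before the ash layer and the gravel bed — 2 layers forced after it.
Everything else can be placed before the clay lens in some valid order, so the clay lens can sit as late as position 9 − 2 = 7.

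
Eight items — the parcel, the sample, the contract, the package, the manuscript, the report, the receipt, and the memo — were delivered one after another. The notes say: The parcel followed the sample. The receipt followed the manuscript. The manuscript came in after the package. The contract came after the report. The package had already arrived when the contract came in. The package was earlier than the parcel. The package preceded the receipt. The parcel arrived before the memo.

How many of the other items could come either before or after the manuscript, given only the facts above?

5

Forced before the manuscript: the package; forced after the manuscript: the receipt.
That leaves the contract, the memo, the parcel, the report, and the sample with no forced order relative to the manuscript — 5.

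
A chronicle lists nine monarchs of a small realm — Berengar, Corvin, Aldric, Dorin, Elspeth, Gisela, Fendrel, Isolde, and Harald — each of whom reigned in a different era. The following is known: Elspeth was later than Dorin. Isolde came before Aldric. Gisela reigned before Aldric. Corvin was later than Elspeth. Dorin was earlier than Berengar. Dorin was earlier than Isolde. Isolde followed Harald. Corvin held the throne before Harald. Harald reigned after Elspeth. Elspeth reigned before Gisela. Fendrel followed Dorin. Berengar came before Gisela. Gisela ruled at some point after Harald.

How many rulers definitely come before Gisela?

5

Directly stated before Gisela: Berengar, Elspeth, and Harald.
Corvin reaches Gisela via Corvin → Harald → Gisela.
Dorin reaches Gisela via Dorin → Berengar → Gisela.
That's Berengar, Corvin, Dorin, Elspeth, and Harald — 5 in all.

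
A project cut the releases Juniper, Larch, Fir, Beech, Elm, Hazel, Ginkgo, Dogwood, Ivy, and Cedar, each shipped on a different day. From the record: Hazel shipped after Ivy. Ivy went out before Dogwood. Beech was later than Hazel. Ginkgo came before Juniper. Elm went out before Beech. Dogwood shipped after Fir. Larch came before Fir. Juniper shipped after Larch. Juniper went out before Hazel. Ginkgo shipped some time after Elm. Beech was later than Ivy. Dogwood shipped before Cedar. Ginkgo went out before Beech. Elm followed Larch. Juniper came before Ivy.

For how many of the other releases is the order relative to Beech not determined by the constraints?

Forced before Beech: Elm, Ginkgo, Hazel, Ivy, Juniper, and Larch.
That leaves Cedar, Dogwood, and Fir with no forced order relative to Beech — 3.

3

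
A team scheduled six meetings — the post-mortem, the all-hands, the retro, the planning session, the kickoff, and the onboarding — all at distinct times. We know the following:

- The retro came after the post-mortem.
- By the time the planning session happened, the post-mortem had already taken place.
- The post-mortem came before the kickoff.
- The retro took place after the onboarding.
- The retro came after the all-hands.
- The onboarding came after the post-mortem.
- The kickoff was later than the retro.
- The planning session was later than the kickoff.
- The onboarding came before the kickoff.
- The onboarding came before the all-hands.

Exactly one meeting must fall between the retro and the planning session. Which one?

the kickoff

Tracing the constraints gives the retro → the kickoff → the planning session, so the kickoff sits after the retro and before the planning session.
No other meeting is forced both after the retro and before the planning session.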